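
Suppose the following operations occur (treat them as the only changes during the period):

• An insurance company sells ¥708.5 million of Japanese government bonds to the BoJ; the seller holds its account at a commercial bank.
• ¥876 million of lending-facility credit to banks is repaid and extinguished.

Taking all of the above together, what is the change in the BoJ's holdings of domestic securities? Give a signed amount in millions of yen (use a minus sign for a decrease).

BoJ balance sheet:
  Assets:      Securities +¥708.5M, Loans to banks −¥876M
  Liabilities: Bank reserves −¥167.5M
So the change in the BoJ's holdings of domestic securities is +¥708.5 million.

+¥708.5 million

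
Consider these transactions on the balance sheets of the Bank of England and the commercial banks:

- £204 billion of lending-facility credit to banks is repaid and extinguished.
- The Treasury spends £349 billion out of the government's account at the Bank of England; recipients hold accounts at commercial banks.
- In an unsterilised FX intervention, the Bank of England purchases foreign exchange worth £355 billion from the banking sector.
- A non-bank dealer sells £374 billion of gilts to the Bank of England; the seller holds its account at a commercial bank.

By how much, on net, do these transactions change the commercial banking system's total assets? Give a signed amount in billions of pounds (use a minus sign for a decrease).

+£519 billion

Discount-window repayment £204 billion: bank balance sheets shrink → −£204B.
Government spending £349 billion: bank balance sheets expand → +£349B.
FX purchase £355 billion: just an asset swap on bank balance sheets → 0.
Asset purchase (from non-banks) £374 billion: bank balance sheets expand → +£374B.
Net: −204 + 349 + 0 + 374 = +£519 billion.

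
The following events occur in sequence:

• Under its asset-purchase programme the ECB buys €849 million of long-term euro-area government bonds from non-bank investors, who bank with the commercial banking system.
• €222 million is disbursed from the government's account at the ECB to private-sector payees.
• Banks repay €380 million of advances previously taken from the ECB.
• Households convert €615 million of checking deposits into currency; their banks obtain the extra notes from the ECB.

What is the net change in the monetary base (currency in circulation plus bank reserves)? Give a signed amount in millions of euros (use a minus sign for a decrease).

ECB balance sheet:
  Assets:      Securities +€849M, Loans to banks −€380M
  Liabilities: Bank reserves +€76M, Currency in circulation +€615M, Government deposits −€222M
Commercial banking system:
  Assets:      Reserves at CB +€76M
  Liabilities: Checkable deposits +€456M, Borrowings from CB −€380M
Monetary base = currency + reserves: +€615M + (+€76M) = +€691 million.

+€691 million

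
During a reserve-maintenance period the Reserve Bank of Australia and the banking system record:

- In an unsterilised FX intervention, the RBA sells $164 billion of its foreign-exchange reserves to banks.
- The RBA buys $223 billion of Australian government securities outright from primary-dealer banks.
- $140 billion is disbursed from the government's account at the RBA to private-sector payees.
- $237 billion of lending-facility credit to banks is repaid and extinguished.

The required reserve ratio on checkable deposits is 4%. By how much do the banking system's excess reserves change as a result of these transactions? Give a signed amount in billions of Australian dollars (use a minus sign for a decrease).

FX sale $164 billion: reserves −$164B, deposits 0.
OMO purchase (from banks) $223 billion: reserves +$223B, deposits 0.
Government spending $140 billion: reserves +$140B, deposits +$140B.
Discount-window repayment $237 billion: reserves −$237B, deposits 0.
Totals: Δreserves = −$38B, Δdeposits = +$140B.
Δrequired reserves = 4% × +$140B = +$5.6B.
Δexcess reserves = Δreserves − Δrequired = −$38B − (+$5.6B) = -$43.6 billion.

-$43.6 billion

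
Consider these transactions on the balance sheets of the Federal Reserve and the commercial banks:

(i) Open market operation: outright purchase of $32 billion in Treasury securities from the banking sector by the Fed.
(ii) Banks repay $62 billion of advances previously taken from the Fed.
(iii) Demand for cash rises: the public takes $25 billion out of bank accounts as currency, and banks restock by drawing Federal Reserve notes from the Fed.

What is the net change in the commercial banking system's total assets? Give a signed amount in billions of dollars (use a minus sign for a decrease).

OMO purchase (from banks) $32 billion: just an asset swap on bank balance sheets → 0.
Discount-window repayment $62 billion: bank balance sheets shrink → −$62B.
Currency withdrawal $25 billion: bank balance sheets shrink → −$25B.
Net: 0 − 62 − 25 = -$87 billion.

-$87 billion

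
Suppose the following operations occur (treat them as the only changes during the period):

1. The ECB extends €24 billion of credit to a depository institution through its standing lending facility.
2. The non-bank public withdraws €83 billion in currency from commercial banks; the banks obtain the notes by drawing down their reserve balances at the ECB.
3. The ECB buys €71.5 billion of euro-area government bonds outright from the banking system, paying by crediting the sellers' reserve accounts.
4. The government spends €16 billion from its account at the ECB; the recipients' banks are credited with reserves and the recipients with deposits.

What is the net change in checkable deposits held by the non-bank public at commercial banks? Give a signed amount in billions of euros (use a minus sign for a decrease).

-€67 billion

Discount-window loan €24 billion: the counterparty is a bank, so public deposits are unchanged → 0.
Currency withdrawal €83 billion: non-bank counterparties' bank balances fall → −€83B.
OMO purchase (from banks) €71.5 billion: the counterparty is a bank, so public deposits are unchanged → 0.
Government spending €16 billion: non-bank counterparties' bank balances rise → +€16B.
Net: 0 − 83 + 0 + 16 = -€67 billion.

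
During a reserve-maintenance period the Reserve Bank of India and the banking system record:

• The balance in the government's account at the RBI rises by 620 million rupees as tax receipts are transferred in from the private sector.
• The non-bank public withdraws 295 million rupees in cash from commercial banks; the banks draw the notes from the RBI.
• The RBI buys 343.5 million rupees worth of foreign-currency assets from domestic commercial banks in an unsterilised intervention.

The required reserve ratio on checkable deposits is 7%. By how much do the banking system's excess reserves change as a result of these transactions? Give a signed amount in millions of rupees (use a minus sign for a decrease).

Government account inflow 620 million rupees: reserves −620M, deposits −620M.
Currency withdrawal 295 million rupees: reserves −295M, deposits −295M.
FX purchase 343.5 million rupees: reserves +343.5M, deposits 0.
Totals: Δreserves = −571.5M, Δdeposits = −915M.
Δrequired reserves = 7% × −915M = −64.05M.
Δexcess reserves = Δreserves − Δrequired = −571.5M − (−64.05M) = -507.45 million.

-507.45 million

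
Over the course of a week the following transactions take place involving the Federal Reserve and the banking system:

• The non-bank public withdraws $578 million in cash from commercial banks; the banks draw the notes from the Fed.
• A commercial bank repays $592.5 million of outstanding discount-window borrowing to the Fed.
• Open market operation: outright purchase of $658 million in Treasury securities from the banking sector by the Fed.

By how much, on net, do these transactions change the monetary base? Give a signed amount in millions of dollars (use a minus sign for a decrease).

+$65.5 million

Currency withdrawal $578 million: just a shift between currency and reserves — both are base money → 0.
Discount-window repayment $592.5 million: Fed balance sheet contracts → −$592.5M.
OMO purchase (from banks) $658 million: Fed balance sheet expands → +$658M.
Net: 0 − 592.5 + 658 = +$65.5 million.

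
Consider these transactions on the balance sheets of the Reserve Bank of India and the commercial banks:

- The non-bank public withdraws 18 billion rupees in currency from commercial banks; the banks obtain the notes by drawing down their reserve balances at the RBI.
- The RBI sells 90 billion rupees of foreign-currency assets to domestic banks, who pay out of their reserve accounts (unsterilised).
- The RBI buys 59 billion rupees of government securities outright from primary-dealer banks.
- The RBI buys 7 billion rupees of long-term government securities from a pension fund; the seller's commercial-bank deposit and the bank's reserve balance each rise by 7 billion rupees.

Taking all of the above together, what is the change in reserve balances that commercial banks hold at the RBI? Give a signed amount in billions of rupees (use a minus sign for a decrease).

Currency withdrawal 18 billion rupees: banks swap reserves for currency → −18B.
FX sale 90 billion rupees: the buying banks pay out of their reserve balances → −90B.
OMO purchase (from banks) 59 billion rupees: the RBI pays by crediting reserve accounts → +59B.
Asset purchase (from non-banks) 7 billion rupees: the RBI pays by crediting reserve accounts → +7B.
Net: −18 − 90 + 59 + 7 = -42 billion.

-42 billion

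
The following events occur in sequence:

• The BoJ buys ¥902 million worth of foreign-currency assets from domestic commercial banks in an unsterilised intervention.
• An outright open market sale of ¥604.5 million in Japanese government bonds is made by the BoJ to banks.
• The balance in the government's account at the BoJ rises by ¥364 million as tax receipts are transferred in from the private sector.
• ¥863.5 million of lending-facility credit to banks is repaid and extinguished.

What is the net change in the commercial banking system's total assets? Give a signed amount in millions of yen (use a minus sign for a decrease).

BoJ balance sheet:
  Assets:      Securities −¥604.5M, Loans to banks −¥863.5M, Foreign assets +¥902M
  Liabilities: Bank reserves −¥930M, Government deposits +¥364M
Commercial banking system:
  Assets:      Reserves at CB −¥930M, Securities +¥604.5M, Foreign assets −¥902M
  Liabilities: Checkable deposits −¥364M, Borrowings from CB −¥863.5M
Change in total bank assets = -¥1227.5 million.

-¥1227.5 million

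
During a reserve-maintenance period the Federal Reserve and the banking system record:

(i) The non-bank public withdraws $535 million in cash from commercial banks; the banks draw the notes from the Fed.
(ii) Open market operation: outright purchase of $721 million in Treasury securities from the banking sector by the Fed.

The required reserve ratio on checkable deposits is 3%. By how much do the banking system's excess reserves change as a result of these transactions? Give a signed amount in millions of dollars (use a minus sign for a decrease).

Currency withdrawal $535 million: reserves −$535M, deposits −$535M.
OMO purchase (from banks) $721 million: reserves +$721M, deposits 0.
Totals: Δreserves = +$186M, Δdeposits = −$535M.
Δrequired reserves = 3% × −$535M = −$16.05M.
Δexcess reserves = Δreserves − Δrequired = +$186M − (−$16.05M) = +$202.05 million.

+$202.05 million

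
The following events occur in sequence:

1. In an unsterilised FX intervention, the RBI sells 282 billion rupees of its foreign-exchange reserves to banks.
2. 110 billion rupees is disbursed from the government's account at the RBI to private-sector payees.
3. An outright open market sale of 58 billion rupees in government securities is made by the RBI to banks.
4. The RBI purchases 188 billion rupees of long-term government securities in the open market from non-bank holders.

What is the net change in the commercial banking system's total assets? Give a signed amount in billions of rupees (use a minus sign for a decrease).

+298 billion

FX sale 282 billion rupees: just an asset swap on bank balance sheets → 0.
Government spending 110 billion rupees: bank balance sheets expand → +110B.
OMO sale (to banks) 58 billion rupees: just an asset swap on bank balance sheets → 0.
Asset purchase (from non-banks) 188 billion rupees: bank balance sheets expand → +188B.
Net: 0 + 110 + 0 + 188 = +298 billion.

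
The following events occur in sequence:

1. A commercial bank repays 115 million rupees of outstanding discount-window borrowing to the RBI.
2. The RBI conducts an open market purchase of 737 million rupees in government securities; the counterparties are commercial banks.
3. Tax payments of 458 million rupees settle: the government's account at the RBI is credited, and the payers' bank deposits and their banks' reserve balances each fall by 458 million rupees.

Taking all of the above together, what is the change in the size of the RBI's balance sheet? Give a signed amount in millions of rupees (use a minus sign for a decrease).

RBI balance sheet:
  Assets:      Securities +737M, Loans to banks −115M
  Liabilities: Bank reserves +164M, Government deposits +458M
Commercial banking system:
  Assets:      Reserves at CB +164M, Securities −737M
  Liabilities: Checkable deposits −458M, Borrowings from CB −115M
Change in total RBI assets = +622 million.

+622 million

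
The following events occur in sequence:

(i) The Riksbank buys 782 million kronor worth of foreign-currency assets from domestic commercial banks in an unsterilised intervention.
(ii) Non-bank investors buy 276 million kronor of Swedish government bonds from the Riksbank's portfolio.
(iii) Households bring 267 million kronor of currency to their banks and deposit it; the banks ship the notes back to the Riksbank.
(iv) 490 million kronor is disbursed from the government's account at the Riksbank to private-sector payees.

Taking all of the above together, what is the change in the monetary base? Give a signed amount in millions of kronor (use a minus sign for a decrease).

+996 million

FX purchase 782 million kronor: Riksbank balance sheet expands → +782M.
Asset sale (to non-banks) 276 million kronor: Riksbank balance sheet contracts → −276M.
Currency deposit 267 million kronor: just a shift between currency and reserves — both are base money → 0.
Government spending 490 million kronor: a non-base liability converts back to reserves → +490M.
Net: 782 − 276 + 0 + 490 = +996 million.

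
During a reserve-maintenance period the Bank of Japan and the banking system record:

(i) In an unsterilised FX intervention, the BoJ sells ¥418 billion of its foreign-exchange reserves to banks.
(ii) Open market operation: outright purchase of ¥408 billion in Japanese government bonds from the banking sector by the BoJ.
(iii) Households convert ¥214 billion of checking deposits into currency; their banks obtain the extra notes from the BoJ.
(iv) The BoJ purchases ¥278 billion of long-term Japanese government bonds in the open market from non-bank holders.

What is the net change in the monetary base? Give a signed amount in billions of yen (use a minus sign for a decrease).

+¥268 billion

FX sale ¥418 billion: BoJ balance sheet contracts → −¥418B.
OMO purchase (from banks) ¥408 billion: BoJ balance sheet expands → +¥408B.
Currency withdrawal ¥214 billion: just a shift between currency and reserves — both are base money → 0.
Asset purchase (from non-banks) ¥278 billion: BoJ balance sheet expands → +¥278B.
Net: −418 + 408 + 0 + 278 = +¥268 billion.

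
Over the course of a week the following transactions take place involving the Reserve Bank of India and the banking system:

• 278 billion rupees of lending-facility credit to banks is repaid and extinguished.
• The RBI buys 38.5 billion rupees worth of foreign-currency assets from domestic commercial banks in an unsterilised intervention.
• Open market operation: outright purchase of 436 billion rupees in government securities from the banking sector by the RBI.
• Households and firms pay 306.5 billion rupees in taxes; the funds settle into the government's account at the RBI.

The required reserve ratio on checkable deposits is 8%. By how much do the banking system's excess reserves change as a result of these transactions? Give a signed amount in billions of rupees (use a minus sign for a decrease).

Discount-window repayment 278 billion rupees: reserves −278B, deposits 0.
FX purchase 38.5 billion rupees: reserves +38.5B, deposits 0.
OMO purchase (from banks) 436 billion rupees: reserves +436B, deposits 0.
Government account inflow 306.5 billion rupees: reserves −306.5B, deposits −306.5B.
Totals: Δreserves = −110B, Δdeposits = −306.5B.
Δrequired reserves = 8% × −306.5B = −24.52B.
Δexcess reserves = Δreserves − Δrequired = −110B − (−24.52B) = -85.48 billion.

-85.48 billion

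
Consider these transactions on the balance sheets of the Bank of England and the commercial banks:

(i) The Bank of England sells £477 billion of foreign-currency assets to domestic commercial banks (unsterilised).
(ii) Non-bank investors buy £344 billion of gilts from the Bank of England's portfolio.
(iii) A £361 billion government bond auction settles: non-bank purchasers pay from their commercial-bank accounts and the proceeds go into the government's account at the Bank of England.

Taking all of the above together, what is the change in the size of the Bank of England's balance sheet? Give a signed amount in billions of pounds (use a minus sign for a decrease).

-£821 billion

Bank of England balance sheet:
  Assets:      Securities −£344B, Foreign assets −£477B
  Liabilities: Bank reserves −£1182B, Government deposits +£361B
Change in total Bank of England assets = -£821 billion.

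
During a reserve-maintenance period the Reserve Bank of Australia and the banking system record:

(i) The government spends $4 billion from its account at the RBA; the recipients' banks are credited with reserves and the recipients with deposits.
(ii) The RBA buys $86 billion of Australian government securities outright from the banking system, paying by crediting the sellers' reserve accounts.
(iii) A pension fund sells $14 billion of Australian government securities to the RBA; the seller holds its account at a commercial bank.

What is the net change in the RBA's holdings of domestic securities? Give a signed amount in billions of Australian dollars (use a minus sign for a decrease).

+$100 billion

Government spending $4 billion: the RBA's securities portfolio is untouched → 0.
OMO purchase (from banks) $86 billion: securities added to the RBA's portfolio → +$86B.
Asset purchase (from non-banks) $14 billion: securities added to the RBA's portfolio → +$14B.
Net: 0 + 86 + 14 = +$100 billion.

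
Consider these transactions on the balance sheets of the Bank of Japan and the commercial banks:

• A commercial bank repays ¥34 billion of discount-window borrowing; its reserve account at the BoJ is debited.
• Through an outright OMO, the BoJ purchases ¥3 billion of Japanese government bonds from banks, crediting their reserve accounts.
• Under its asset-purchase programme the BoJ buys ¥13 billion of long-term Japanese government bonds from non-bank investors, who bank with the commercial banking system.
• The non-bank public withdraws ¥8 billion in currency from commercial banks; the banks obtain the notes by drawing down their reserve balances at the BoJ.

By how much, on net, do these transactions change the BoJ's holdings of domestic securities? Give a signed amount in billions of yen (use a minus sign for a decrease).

+¥16 billion

Discount-window repayment ¥34 billion: the BoJ's securities portfolio is untouched → 0.
OMO purchase (from banks) ¥3 billion: securities added to the BoJ's portfolio → +¥3B.
Asset purchase (from non-banks) ¥13 billion: securities added to the BoJ's portfolio → +¥13B.
Currency withdrawal ¥8 billion: the BoJ's securities portfolio is untouched → 0.
Net: 0 + 3 + 13 + 0 = +¥16 billion.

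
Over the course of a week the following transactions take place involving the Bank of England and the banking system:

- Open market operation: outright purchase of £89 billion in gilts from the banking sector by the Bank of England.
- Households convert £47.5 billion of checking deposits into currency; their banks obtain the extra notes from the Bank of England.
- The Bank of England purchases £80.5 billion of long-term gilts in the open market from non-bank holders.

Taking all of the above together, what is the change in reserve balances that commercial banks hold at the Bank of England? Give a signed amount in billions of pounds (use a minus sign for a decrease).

OMO purchase (from banks) £89 billion: the Bank of England pays by crediting reserve accounts → +£89B.
Currency withdrawal £47.5 billion: banks swap reserves for currency → −£47.5B.
Asset purchase (from non-banks) £80.5 billion: the Bank of England pays by crediting reserve accounts → +£80.5B.
Net: 89 − 47.5 + 80.5 = +£122 billion.

+£122 billion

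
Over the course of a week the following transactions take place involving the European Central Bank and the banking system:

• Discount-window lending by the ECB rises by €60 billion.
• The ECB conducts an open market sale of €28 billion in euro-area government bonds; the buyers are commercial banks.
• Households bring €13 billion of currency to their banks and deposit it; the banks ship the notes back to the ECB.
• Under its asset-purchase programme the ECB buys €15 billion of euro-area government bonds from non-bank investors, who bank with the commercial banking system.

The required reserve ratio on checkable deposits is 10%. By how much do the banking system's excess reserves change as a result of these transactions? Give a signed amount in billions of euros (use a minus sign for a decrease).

Discount-window loan €60 billion: reserves +€60B, deposits 0.
OMO sale (to banks) €28 billion: reserves −€28B, deposits 0.
Currency deposit €13 billion: reserves +€13B, deposits +€13B.
Asset purchase (from non-banks) €15 billion: reserves +€15B, deposits +€15B.
Totals: Δreserves = +€60B, Δdeposits = +€28B.
Δrequired reserves = 10% × +€28B = +€2.8B.
Δexcess reserves = Δreserves − Δrequired = +€60B − (+€2.8B) = +€57.2 billion.

+€57.2 billion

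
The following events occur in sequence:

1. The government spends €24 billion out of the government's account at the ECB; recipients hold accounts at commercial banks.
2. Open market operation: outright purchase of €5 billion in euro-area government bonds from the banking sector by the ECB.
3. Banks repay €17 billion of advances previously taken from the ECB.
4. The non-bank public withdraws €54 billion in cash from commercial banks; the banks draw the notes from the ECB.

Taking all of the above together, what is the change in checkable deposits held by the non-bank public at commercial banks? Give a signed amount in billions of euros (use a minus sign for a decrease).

-€30 billion

Government spending €24 billion: non-bank counterparties' bank balances rise → +€24B.
OMO purchase (from banks) €5 billion: the counterparty is a bank, so public deposits are unchanged → 0.
Discount-window repayment €17 billion: the counterparty is a bank, so public deposits are unchanged → 0.
Currency withdrawal €54 billion: non-bank counterparties' bank balances fall → −€54B.
Net: 24 + 0 + 0 − 54 = -€30 billion.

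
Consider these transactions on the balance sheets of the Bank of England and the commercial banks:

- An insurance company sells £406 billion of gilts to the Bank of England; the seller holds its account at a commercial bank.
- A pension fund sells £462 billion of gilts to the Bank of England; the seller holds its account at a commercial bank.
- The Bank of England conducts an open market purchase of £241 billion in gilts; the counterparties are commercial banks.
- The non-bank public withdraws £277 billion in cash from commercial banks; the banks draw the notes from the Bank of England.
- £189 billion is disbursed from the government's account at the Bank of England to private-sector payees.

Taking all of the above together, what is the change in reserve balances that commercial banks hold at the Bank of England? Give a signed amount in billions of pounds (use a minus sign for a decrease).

+£1021 billion

Asset purchase (from non-banks) £406 billion: the Bank of England pays by crediting reserve accounts → +£406B.
Asset purchase (from non-banks) £462 billion: the Bank of England pays by crediting reserve accounts → +£462B.
OMO purchase (from banks) £241 billion: the Bank of England pays by crediting reserve accounts → +£241B.
Currency withdrawal £277 billion: banks swap reserves for currency → −£277B.
Government spending £189 billion: government payments flow into bank reserve accounts → +£189B.
Net: 406 + 462 + 241 − 277 + 189 = +£1021 billion.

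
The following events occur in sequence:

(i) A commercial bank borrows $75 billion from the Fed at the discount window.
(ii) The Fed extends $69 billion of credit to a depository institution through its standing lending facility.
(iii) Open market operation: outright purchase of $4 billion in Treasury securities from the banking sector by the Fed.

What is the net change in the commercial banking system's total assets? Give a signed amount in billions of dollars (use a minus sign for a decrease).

+$144 billion

Discount-window loan $75 billion: bank balance sheets expand → +$75B.
Discount-window loan $69 billion: bank balance sheets expand → +$69B.
OMO purchase (from banks) $4 billion: just an asset swap on bank balance sheets → 0.
Net: 75 + 69 + 0 = +$144 billion.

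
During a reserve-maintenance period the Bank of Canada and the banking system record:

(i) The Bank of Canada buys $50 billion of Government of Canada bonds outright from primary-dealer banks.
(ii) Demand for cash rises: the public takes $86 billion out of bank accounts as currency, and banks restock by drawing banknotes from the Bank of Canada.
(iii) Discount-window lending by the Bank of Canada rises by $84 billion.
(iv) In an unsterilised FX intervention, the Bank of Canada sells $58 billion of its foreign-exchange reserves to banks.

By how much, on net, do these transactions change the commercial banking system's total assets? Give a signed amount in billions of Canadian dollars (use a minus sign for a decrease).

-$2 billion

OMO purchase (from banks) $50 billion: just an asset swap on bank balance sheets → 0.
Currency withdrawal $86 billion: bank balance sheets shrink → −$86B.
Discount-window loan $84 billion: bank balance sheets expand → +$84B.
FX sale $58 billion: just an asset swap on bank balance sheets → 0.
Net: 0 − 86 + 84 + 0 = -$2 billion.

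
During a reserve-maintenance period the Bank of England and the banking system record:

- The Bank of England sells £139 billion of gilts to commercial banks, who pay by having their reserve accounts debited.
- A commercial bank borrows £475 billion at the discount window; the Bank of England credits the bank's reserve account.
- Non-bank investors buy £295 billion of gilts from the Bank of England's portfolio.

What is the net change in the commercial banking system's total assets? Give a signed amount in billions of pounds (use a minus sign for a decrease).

+£180 billion

OMO sale (to banks) £139 billion: just an asset swap on bank balance sheets → 0.
Discount-window loan £475 billion: bank balance sheets expand → +£475B.
Asset sale (to non-banks) £295 billion: bank balance sheets shrink → −£295B.
Net: 0 + 475 − 295 = +£180 billion.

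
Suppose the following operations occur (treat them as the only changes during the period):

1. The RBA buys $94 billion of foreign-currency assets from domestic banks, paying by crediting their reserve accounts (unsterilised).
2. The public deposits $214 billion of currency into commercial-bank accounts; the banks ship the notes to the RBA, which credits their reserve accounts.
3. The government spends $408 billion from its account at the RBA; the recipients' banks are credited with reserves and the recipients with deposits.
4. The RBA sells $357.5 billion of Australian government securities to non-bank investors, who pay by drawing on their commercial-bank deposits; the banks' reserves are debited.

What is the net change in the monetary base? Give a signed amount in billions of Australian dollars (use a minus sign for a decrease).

+$144.5 billion

FX purchase $94 billion: RBA balance sheet expands → +$94B.
Currency deposit $214 billion: just a shift between currency and reserves — both are base money → 0.
Government spending $408 billion: a non-base liability converts back to reserves → +$408B.
Asset sale (to non-banks) $357.5 billion: RBA balance sheet contracts → −$357.5B.
Net: 94 + 0 + 408 − 357.5 = +$144.5 billion.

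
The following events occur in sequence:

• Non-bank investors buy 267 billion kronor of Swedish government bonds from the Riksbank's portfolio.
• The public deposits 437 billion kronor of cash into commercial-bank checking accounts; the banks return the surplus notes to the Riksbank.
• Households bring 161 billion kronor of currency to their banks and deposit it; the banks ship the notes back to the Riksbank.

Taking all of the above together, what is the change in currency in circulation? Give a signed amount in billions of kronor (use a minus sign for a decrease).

-598 billion

Riksbank balance sheet:
  Assets:      Securities −267B
  Liabilities: Bank reserves +331B, Currency in circulation −598B
So the change in currency in circulation is -598 billion.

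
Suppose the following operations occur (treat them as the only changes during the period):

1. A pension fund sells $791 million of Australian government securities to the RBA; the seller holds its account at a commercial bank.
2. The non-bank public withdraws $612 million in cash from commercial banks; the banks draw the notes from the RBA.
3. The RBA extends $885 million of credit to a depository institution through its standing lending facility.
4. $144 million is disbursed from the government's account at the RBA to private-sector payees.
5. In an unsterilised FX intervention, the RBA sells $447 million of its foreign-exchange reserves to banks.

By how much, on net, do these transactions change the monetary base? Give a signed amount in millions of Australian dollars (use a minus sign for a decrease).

+$1373 million

RBA balance sheet:
  Assets:      Securities +$791M, Loans to banks +$885M, Foreign assets −$447M
  Liabilities: Bank reserves +$761M, Currency in circulation +$612M, Government deposits −$144M
Monetary base = currency + reserves: +$612M + (+$761M) = +$1373 million.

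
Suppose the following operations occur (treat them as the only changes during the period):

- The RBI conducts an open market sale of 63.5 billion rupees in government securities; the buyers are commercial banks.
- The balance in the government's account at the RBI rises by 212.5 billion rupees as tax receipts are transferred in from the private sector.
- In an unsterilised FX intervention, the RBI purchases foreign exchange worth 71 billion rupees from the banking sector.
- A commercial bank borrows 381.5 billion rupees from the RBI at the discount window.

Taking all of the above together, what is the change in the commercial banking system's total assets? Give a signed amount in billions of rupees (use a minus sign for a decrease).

+169 billion

OMO sale (to banks) 63.5 billion rupees: just an asset swap on bank balance sheets → 0.
Government account inflow 212.5 billion rupees: bank balance sheets shrink → −212.5B.
FX purchase 71 billion rupees: just an asset swap on bank balance sheets → 0.
Discount-window loan 381.5 billion rupees: bank balance sheets expand → +381.5B.
Net: 0 − 212.5 + 0 + 381.5 = +169 billion.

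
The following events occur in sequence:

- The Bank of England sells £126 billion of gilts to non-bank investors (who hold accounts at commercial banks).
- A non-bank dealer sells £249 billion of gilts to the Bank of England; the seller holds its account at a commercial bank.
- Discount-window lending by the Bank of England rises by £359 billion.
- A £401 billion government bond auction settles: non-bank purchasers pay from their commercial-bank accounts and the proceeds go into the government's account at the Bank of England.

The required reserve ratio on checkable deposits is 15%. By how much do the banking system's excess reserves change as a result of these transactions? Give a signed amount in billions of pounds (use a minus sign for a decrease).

Asset sale (to non-banks) £126 billion: reserves −£126B, deposits −£126B.
Asset purchase (from non-banks) £249 billion: reserves +£249B, deposits +£249B.
Discount-window loan £359 billion: reserves +£359B, deposits 0.
Government account inflow £401 billion: reserves −£401B, deposits −£401B.
Totals: Δreserves = +£81B, Δdeposits = −£278B.
Δrequired reserves = 15% × −£278B = −£41.7B.
Δexcess reserves = Δreserves − Δrequired = +£81B − (−£41.7B) = +£122.7 billion.

+£122.7 billion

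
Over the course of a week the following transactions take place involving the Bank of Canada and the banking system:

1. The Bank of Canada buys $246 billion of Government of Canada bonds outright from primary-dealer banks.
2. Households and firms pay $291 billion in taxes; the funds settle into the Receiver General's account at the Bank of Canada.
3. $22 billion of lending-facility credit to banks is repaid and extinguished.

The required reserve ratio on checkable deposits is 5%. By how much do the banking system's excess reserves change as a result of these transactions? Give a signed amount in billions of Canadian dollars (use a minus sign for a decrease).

OMO purchase (from banks) $246 billion: reserves +$246B, deposits 0.
Government account inflow $291 billion: reserves −$291B, deposits −$291B.
Discount-window repayment $22 billion: reserves −$22B, deposits 0.
Totals: Δreserves = −$67B, Δdeposits = −$291B.
Δrequired reserves = 5% × −$291B = −$14.55B.
Δexcess reserves = Δreserves − Δrequired = −$67B − (−$14.55B) = -$52.45 billion.

-$52.45 billion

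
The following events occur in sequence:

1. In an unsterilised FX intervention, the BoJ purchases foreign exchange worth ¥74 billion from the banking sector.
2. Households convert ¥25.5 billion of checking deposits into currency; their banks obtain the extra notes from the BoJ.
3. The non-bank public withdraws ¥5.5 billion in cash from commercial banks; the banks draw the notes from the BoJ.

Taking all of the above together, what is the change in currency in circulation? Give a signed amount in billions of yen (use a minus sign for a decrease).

BoJ balance sheet:
  Assets:      Foreign assets +¥74B
  Liabilities: Bank reserves +¥43B, Currency in circulation +¥31B
So the change in currency in circulation is +¥31 billion.

+¥31 billion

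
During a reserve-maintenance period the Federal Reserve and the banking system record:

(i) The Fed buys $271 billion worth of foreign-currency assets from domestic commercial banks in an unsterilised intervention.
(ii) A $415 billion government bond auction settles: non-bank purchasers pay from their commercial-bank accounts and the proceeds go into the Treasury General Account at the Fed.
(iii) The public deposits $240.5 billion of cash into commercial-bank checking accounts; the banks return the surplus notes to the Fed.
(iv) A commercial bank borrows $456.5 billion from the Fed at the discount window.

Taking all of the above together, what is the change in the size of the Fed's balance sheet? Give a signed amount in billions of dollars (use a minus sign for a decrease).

FX purchase $271 billion: a Fed asset is acquired → +$271B.
Government account inflow $415 billion: only the composition of liabilities changes → 0.
Currency deposit $240.5 billion: only the composition of liabilities changes → 0.
Discount-window loan $456.5 billion: a Fed asset is acquired → +$456.5B.
Net: 271 + 0 + 0 + 456.5 = +$727.5 billion.

+$727.5 billion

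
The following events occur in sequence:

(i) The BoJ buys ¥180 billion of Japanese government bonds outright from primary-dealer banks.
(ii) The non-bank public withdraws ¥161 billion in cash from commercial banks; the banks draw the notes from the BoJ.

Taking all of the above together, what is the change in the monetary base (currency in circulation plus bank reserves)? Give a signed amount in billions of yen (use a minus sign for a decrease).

+¥180 billion

BoJ balance sheet:
  Assets:      Securities +¥180B
  Liabilities: Bank reserves +¥19B, Currency in circulation +¥161B
Commercial banking system:
  Assets:      Reserves at CB +¥19B, Securities −¥180B
  Liabilities: Checkable deposits −¥161B
Monetary base = currency + reserves: +¥161B + (+¥19B) = +¥180 billion.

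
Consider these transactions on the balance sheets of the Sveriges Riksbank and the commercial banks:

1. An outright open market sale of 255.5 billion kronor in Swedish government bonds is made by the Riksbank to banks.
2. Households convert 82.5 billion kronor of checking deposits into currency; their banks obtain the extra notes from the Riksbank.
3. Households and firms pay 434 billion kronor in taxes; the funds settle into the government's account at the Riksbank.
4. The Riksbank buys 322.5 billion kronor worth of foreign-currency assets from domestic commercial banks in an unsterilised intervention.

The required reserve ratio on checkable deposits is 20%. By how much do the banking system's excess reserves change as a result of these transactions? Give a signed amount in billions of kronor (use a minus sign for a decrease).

-346.2 billion

OMO sale (to banks) 255.5 billion kronor: reserves −255.5B, deposits 0.
Currency withdrawal 82.5 billion kronor: reserves −82.5B, deposits −82.5B.
Government account inflow 434 billion kronor: reserves −434B, deposits −434B.
FX purchase 322.5 billion kronor: reserves +322.5B, deposits 0.
Totals: Δreserves = −449.5B, Δdeposits = −516.5B.
Δrequired reserves = 20% × −516.5B = −103.3B.
Δexcess reserves = Δreserves − Δrequired = −449.5B − (−103.3B) = -346.2 billion.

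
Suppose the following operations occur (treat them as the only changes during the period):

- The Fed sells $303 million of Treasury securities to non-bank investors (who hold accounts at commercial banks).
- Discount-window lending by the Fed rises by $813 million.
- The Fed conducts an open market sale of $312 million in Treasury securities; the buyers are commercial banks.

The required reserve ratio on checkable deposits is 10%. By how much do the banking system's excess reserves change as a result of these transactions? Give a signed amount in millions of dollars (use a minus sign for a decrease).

Asset sale (to non-banks) $303 million: reserves −$303M, deposits −$303M.
Discount-window loan $813 million: reserves +$813M, deposits 0.
OMO sale (to banks) $312 million: reserves −$312M, deposits 0.
Totals: Δreserves = +$198M, Δdeposits = −$303M.
Δrequired reserves = 10% × −$303M = −$30.3M.
Δexcess reserves = Δreserves − Δrequired = +$198M − (−$30.3M) = +$228.3 million.

+$228.3 million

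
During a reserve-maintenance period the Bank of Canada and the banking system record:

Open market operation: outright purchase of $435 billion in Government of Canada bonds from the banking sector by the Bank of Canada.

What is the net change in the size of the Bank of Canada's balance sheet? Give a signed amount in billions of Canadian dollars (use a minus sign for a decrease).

Bank of Canada balance sheet:
  Assets:      Securities +$435B
  Liabilities: Bank reserves +$435B
Change in total Bank of Canada assets = +$435 billion.

+$435 billion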